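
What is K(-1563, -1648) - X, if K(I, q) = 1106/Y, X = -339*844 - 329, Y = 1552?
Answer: 222281873/776 ≈ 2.8645e+5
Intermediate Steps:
X = -286445 (X = -286116 - 329 = -286445)
K(I, q) = 553/776 (K(I, q) = 1106/1552 = 1106*(1/1552) = 553/776)
K(-1563, -1648) - X = 553/776 - 1*(-286445) = 553/776 + 286445 = 222281873/776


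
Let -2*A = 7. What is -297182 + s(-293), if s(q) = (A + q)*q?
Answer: -420615/2 ≈ -2.1031e+5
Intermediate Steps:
A = -7/2 (A = -½*7 = -7/2 ≈ -3.5000)
s(q) = q*(-7/2 + q) (s(q) = (-7/2 + q)*q = q*(-7/2 + q))
-297182 + s(-293) = -297182 + (½)*(-293)*(-7 + 2*(-293)) = -297182 + (½)*(-293)*(-7 - 586) = -297182 + (½)*(-293)*(-593) = -297182 + 173749/2 = -420615/2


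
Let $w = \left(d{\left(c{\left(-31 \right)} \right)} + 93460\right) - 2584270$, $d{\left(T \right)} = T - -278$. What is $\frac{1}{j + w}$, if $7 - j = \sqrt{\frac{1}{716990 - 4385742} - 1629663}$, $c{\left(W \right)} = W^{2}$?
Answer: $- \frac{9133592904128}{22738670063601910769} + \frac{4 i \sqrt{1370927642771134369}}{22738670063601910769} \approx -4.0168 \cdot 10^{-7} + 2.0597 \cdot 10^{-10} i$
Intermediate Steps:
$d{\left(T \right)} = 278 + T$ ($d{\left(T \right)} = T + 278 = 278 + T$)
$w = -2489571$ ($w = \left(\left(278 + \left(-31\right)^{2}\right) + 93460\right) - 2584270 = \left(\left(278 + 961\right) + 93460\right) - 2584270 = \left(1239 + 93460\right) - 2584270 = 94699 - 2584270 = -2489571$)
$j = 7 - \frac{i \sqrt{1370927642771134369}}{917188}$ ($j = 7 - \sqrt{\frac{1}{716990 - 4385742} - 1629663} = 7 - \sqrt{\frac{1}{-3668752} - 1629663} = 7 - \sqrt{- \frac{1}{3668752} - 1629663} = 7 - \sqrt{- \frac{5978829390577}{3668752}} = 7 - \frac{i \sqrt{1370927642771134369}}{917188} \approx 7.0 - 1276.6 i$)
$\frac{1}{j + w} = \frac{1}{\left(7 - \frac{i \sqrt{1370927642771134369}}{917188}\right) - 2489571} = \frac{1}{-2489564 - \frac{i \sqrt{1370927642771134369}}{917188}}$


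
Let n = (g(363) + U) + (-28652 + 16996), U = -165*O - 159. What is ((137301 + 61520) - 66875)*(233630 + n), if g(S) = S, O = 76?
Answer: 27660895548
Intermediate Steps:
U = -12699 (U = -165*76 - 159 = -12540 - 159 = -12699)
n = -23992 (n = (363 - 12699) + (-28652 + 16996) = -12336 - 11656 = -23992)
((137301 + 61520) - 66875)*(233630 + n) = ((137301 + 61520) - 66875)*(233630 - 23992) = (198821 - 66875)*209638 = 131946*209638 = 27660895548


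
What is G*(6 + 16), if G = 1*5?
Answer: 110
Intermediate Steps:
G = 5
G*(6 + 16) = 5*(6 + 16) = 5*22 = 110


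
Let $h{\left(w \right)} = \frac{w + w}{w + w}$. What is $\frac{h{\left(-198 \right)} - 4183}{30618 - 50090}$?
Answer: $\frac{2091}{9736} \approx 0.21477$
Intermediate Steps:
$h{\left(w \right)} = 1$ ($h{\left(w \right)} = \frac{2 w}{2 w} = 2 w \frac{1}{2 w} = 1$)
$\frac{h{\left(-198 \right)} - 4183}{30618 - 50090} = \frac{1 - 4183}{30618 - 50090} = - \frac{4182}{-19472} = \left(-4182\right) \left(- \frac{1}{19472}\right) = \frac{2091}{9736}$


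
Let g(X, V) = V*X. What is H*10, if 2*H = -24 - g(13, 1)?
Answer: -185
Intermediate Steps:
H = -37/2 (H = (-24 - 13)/2 = (1/2)*(-37) = -37/2 ≈ -18.500)
H*10 = -37/2*10 = -185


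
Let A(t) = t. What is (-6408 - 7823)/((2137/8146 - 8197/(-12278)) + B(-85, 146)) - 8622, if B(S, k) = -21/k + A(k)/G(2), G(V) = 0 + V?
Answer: -339201177111332/38480572513 ≈ -8814.9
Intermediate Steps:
G(V) = V
B(S, k) = k/2 - 21/k (B(S, k) = -21/k + k/2 = k/2 - 21/k)
(-6408 - 7823)/((2137/8146 - 8197/(-12278)) + B(-85, 146)) - 8622 = (-6408 - 7823)/((2137/8146 - 8197/(-12278)) + ((½)*146 - 21/146)) - 8622 = -14231/((2137*(1/8146) - 8197*(-1/12278)) + (73 - 21*1/146)) - 8622 = -14231/((2137/8146 + 1171/1754) + (73 - 21/146)) - 8622 = -14231/(3321816/3572021 + 10637/146) - 8622 = -14231/38480572513/521515066 - 8622 = -14231*521515066/38480572513 - 8622 = -7421680904246/38480572513 - 8622 = -339201177111332/38480572513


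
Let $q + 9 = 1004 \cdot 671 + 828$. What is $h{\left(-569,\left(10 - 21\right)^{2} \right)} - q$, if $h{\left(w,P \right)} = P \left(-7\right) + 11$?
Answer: $-675339$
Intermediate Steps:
$q = 674503$ ($q = -9 + \left(1004 \cdot 671 + 828\right) = -9 + \left(673684 + 828\right) = -9 + 674512 = 674503$)
$h{\left(w,P \right)} = 11 - 7 P$ ($h{\left(w,P \right)} = - 7 P + 11 = 11 - 7 P$)
$h{\left(-569,\left(10 - 21\right)^{2} \right)} - q = \left(11 - 7 \left(10 - 21\right)^{2}\right) - 674503 = \left(11 - 7 \left(-11\right)^{2}\right) - 674503 = \left(11 - 847\right) - 674503 = -836 - 674503 = -675339$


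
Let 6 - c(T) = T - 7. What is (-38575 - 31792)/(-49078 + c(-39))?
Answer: 70367/49026 ≈ 1.4353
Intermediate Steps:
c(T) = 13 - T (c(T) = 6 - (T - 7) = 6 - (-7 + T) = 6 + (7 - T) = 13 - T)
(-38575 - 31792)/(-49078 + c(-39)) = (-38575 - 31792)/(-49078 + (13 - 1*(-39))) = -70367/(-49078 + (13 + 39)) = -70367/(-49078 + 52) = -70367/(-49026) = -70367*(-1/49026) = 70367/49026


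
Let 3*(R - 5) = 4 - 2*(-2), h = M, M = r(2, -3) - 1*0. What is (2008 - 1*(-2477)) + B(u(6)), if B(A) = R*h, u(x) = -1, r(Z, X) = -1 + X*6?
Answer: 13018/3 ≈ 4339.3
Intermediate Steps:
r(Z, X) = -1 + 6*X
M = -19 (M = (-1 + 6*(-3)) - 1*0 = (-1 - 18) + 0 = -19 + 0 = -19)
h = -19
R = 23/3 (R = 5 + (4 - 2*(-2))/3 = 5 + (4 + 4)/3 = 5 + (⅓)*8 = 5 + 8/3 = 23/3 ≈ 7.6667)
B(A) = -437/3 (B(A) = (23/3)*(-19) = -437/3)
(2008 - 1*(-2477)) + B(u(6)) = (2008 - 1*(-2477)) - 437/3 = (2008 + 2477) - 437/3 = 4485 - 437/3 = 13018/3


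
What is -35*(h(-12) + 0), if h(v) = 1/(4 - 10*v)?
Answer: -35/124 ≈ -0.28226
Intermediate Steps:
-35*(h(-12) + 0) = -35*(-1/(-4 + 10*(-12)) + 0) = -35*(-1/(-4 - 120) + 0) = -35*(-1/(-124) + 0) = -35*(-1*(-1/124) + 0) = -35*(1/124 + 0) = -35*1/124 = -35/124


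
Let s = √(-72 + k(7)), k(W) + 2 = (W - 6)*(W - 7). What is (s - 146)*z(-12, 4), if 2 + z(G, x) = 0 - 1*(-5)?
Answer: -438 + 3*I*√74 ≈ -438.0 + 25.807*I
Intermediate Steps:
k(W) = -2 + (-7 + W)*(-6 + W) (k(W) = -2 + (W - 6)*(W - 7) = -2 + (-6 + W)*(-7 + W) = -2 + (-7 + W)*(-6 + W))
z(G, x) = 3 (z(G, x) = -2 + (0 - 1*(-5)) = -2 + (0 + 5) = -2 + 5 = 3)
s = I*√74 (s = √(-72 + (40 + 7² - 13*7)) = √(-72 + (40 + 49 - 91)) = √(-72 - 2) = √(-74) = I*√74 ≈ 8.6023*I)
(s - 146)*z(-12, 4) = (I*√74 - 146)*3 = (-146 + I*√74)*3 = -438 + 3*I*√74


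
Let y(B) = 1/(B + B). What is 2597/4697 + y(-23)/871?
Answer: 14863815/26884286 ≈ 0.55288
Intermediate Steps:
y(B) = 1/(2*B)
2597/4697 + y(-23)/871 = 2597/4697 + ((1/2)/(-23))/871 = 2597*(1/4697) + ((1/2)*(-1/23))*(1/871) = 371/671 - 1/46*1/871 = 371/671 - 1/40066 = 14863815/26884286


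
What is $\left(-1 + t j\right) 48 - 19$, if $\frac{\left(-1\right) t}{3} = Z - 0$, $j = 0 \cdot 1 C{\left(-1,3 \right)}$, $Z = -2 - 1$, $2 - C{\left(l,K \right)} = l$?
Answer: $-67$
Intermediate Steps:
$C{\left(l,K \right)} = 2 - l$
$Z = -3$
$j = 0$ ($j = 0 \cdot 1 \left(2 - -1\right) = 0 \left(2 + 1\right) = 0 \cdot 3 = 0$)
$t = 9$ ($t = - 3 \left(-3 - 0\right) = - 3 \left(-3 + 0\right) = \left(-3\right) \left(-3\right) = 9$)
$\left(-1 + t j\right) 48 - 19 = \left(-1 + 9 \cdot 0\right) 48 - 19 = \left(-1 + 0\right) 48 - 19 = \left(-1\right) 48 - 19 = -48 - 19 = -67$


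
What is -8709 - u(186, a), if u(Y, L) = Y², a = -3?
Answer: -43305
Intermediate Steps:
-8709 - u(186, a) = -8709 - 1*186² = -8709 - 1*34596 = -8709 - 34596 = -43305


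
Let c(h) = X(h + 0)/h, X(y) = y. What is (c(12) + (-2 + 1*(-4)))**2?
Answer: 25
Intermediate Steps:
c(h) = 1 (c(h) = (h + 0)/h = h/h = 1)
(c(12) + (-2 + 1*(-4)))**2 = (1 + (-2 + 1*(-4)))**2 = (1 + (-2 - 4))**2 = (1 - 6)**2 = (-5)**2 = 25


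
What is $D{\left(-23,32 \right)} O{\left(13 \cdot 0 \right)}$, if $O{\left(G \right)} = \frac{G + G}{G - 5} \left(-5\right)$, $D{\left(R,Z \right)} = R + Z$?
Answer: $0$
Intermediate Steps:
$O{\left(G \right)} = - \frac{10 G}{-5 + G}$ ($O{\left(G \right)} = \frac{2 G}{-5 + G} \left(-5\right) = - \frac{10 G}{-5 + G}$)
$D{\left(-23,32 \right)} O{\left(13 \cdot 0 \right)} = \left(-23 + 32\right) \left(- \frac{10 \cdot 13 \cdot 0}{-5 + 13 \cdot 0}\right) = 9 \left(\left(-10\right) 0 \frac{1}{-5 + 0}\right) = 9 \left(\left(-10\right) 0 \frac{1}{-5}\right) = 9 \left(\left(-10\right) 0 \left(- \frac{1}{5}\right)\right) = 9 \cdot 0 = 0$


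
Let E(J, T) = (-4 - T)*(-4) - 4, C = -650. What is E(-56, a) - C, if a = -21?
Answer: 578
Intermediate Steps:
E(J, T) = 12 + 4*T (E(J, T) = (16 + 4*T) - 4 = 12 + 4*T)
E(-56, a) - C = (12 + 4*(-21)) - 1*(-650) = (12 - 84) + 650 = -72 + 650 = 578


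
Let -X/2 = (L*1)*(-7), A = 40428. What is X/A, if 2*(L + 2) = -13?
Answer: -119/40428 ≈ -0.0029435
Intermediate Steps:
L = -17/2 (L = -2 + (½)*(-13) = -2 - 13/2 = -17/2 ≈ -8.5000)
X = -119 (X = -2*(-17/2*1)*(-7) = -(-17)*(-7) = -2*119/2 = -119)
X/A = -119/40428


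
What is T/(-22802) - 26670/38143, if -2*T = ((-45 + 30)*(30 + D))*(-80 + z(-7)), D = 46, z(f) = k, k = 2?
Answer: 5976420/4778773 ≈ 1.2506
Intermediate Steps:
z(f) = 2
T = -44460 (T = -(-45 + 30)*(30 + 46)*(-80 + 2)/2 = -(-15*76)*(-78)/2 = -(-570)*(-78) = -1/2*88920 = -44460)
T/(-22802) - 26670/38143 = -44460/(-22802) - 26670/38143 = -44460*(-1/22802) - 26670*1/38143 = 1710/877 - 3810/5449 = 5976420/4778773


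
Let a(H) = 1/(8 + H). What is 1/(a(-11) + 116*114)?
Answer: 3/39671 ≈ 7.5622e-5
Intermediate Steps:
1/(a(-11) + 116*114) = 1/(1/(8 - 11) + 116*114) = 1/(1/(-3) + 13224) = 1/(-⅓ + 13224) = 1/(39671/3) = 3/39671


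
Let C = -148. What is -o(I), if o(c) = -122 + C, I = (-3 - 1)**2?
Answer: 270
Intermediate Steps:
I = 16 (I = (-4)**2 = 16)
o(c) = -270 (o(c) = -122 - 148 = -270)
-o(I) = -1*(-270) = 270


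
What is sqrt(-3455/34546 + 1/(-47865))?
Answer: I*sqrt(273509653999179090)/1653544290 ≈ 0.31628*I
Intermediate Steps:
sqrt(-3455/34546 + 1/(-47865)) = sqrt(-3455*1/34546 - 1/47865) = sqrt(-3455/34546 - 1/47865) = sqrt(-165408121/1653544290) = I*sqrt(273509653999179090)/1653544290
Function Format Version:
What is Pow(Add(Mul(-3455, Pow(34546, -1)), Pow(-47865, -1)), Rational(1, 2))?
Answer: Mul(Rational(1, 1653544290), I, Pow(273509653999179090, Rational(1, 2))) ≈ Mul(0.31628, I)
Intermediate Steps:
Pow(Add(Mul(-3455, Pow(34546, -1)), Pow(-47865, -1)), Rational(1, 2)) = Pow(Add(Mul(-3455, Rational(1, 34546)), Rational(-1, 47865)), Rational(1, 2)) = Pow(Add(Rational(-3455, 34546), Rational(-1, 47865)), Rational(1, 2)) = Pow(Rational(-165408121, 1653544290), Rational(1, 2)) = Mul(Rational(1, 1653544290), I, Pow(273509653999179090, Rational(1, 2)))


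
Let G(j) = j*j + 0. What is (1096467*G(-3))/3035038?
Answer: 9868203/3035038 ≈ 3.2514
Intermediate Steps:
G(j) = j² (G(j) = j² + 0 = j²)
(1096467*G(-3))/3035038 = (1096467*(-3)²)/3035038 = (1096467*9)*(1/3035038) = 9868203*(1/3035038) = 9868203/3035038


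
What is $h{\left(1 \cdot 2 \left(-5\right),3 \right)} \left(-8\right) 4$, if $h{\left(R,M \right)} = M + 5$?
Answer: $-256$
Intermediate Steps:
$h{\left(R,M \right)} = 5 + M$
$h{\left(1 \cdot 2 \left(-5\right),3 \right)} \left(-8\right) 4 = \left(5 + 3\right) \left(-8\right) 4 = 8 \left(-8\right) 4 = \left(-64\right) 4 = -256$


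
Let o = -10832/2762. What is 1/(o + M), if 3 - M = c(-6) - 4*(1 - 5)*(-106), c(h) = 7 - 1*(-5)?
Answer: 1381/2324331 ≈ 0.00059415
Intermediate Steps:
c(h) = 12 (c(h) = 7 + 5 = 12)
o = -5416/1381 (o = -10832/2762 = -4*1354/1381 = -5416/1381 ≈ -3.9218)
M = 1687 (M = 3 - (12 - 4*(1 - 5)*(-106)) = 3 - (12 - 4*(-4)*(-106)) = 3 - (12 + 16*(-106)) = 3 - (12 - 1696) = 3 - 1*(-1684) = 3 + 1684 = 1687)
1/(o + M) = 1/(-5416/1381 + 1687) = 1/(2324331/1381) = 1381/2324331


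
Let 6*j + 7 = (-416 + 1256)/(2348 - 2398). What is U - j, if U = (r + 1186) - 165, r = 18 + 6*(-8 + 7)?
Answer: 31109/30 ≈ 1037.0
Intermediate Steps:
r = 12 (r = 18 + 6*(-1) = 18 - 6 = 12)
j = -119/30 (j = -7/6 + ((-416 + 1256)/(2348 - 2398))/6 = -7/6 + (840/(-50))/6 = -7/6 + (840*(-1/50))/6 = -7/6 + (⅙)*(-84/5) = -7/6 - 14/5 = -119/30 ≈ -3.9667)
U = 1033 (U = (12 + 1186) - 165 = 1198 - 165 = 1033)
U - j = 1033 - 1*(-119/30) = 1033 + 119/30 = 31109/30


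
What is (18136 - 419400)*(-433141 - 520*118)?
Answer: 198425449264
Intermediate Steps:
(18136 - 419400)*(-433141 - 520*118) = -401264*(-433141 - 61360) = -401264*(-494501) = 198425449264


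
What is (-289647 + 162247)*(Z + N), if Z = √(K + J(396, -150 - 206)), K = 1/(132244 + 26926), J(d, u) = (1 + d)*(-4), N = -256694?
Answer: 32702815600 - 12740*I*√40232121014030/15917 ≈ 3.2703e+10 - 5.0769e+6*I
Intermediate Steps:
J(d, u) = -4 - 4*d
K = 1/159170 ≈ 6.2826e-6
Z = I*√40232121014030/159170 (Z = √(1/159170 + (-4 - 4*396)) = √(1/159170 + (-4 - 1584)) = √(1/159170 - 1588) = √(-252761959/159170) = I*√40232121014030/159170 ≈ 39.85*I)
(-289647 + 162247)*(Z + N) = (-289647 + 162247)*(I*√40232121014030/159170 - 256694) = -127400*(-256694 + I*√40232121014030/159170) = 32702815600 - 12740*I*√40232121014030/15917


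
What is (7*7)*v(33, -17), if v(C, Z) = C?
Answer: 1617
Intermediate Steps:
(7*7)*v(33, -17) = (7*7)*33 = 49*33 = 1617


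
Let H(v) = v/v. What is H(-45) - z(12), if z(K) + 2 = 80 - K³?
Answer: 1651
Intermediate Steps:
H(v) = 1
z(K) = 78 - K³ (z(K) = -2 + (80 - K³) = 78 - K³)
H(-45) - z(12) = 1 - (78 - 1*12³) = 1 - (78 - 1*1728) = 1 - (78 - 1728) = 1 - 1*(-1650) = 1 + 1650 = 1651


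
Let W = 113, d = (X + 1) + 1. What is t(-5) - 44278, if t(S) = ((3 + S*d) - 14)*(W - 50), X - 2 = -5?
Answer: -44656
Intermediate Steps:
X = -3 (X = 2 - 5 = -3)
d = -1 (d = (-3 + 1) + 1 = -2 + 1 = -1)
t(S) = -693 - 63*S (t(S) = ((3 + S*(-1)) - 14)*(113 - 50) = ((3 - S) - 14)*63 = (-11 - S)*63 = -693 - 63*S)
t(-5) - 44278 = (-693 - 63*(-5)) - 44278 = (-693 + 315) - 44278 = -378 - 44278 = -44656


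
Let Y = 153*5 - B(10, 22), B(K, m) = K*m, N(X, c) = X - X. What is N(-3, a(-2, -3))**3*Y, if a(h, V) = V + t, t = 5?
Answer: 0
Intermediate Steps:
a(h, V) = 5 + V (a(h, V) = V + 5 = 5 + V)
N(X, c) = 0
Y = 545 (Y = 153*5 - 10*22 = 765 - 1*220 = 765 - 220 = 545)
N(-3, a(-2, -3))**3*Y = 0**3*545 = 0*545 = 0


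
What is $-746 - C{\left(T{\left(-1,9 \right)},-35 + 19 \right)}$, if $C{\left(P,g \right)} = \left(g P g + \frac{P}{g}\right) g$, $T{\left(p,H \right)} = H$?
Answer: $36109$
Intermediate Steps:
$C{\left(P,g \right)} = g \left(\frac{P}{g} + P g^{2}\right)$ ($C{\left(P,g \right)} = \left(P g g + \frac{P}{g}\right) g = \left(P g^{2} + \frac{P}{g}\right) g = \left(\frac{P}{g} + P g^{2}\right) g = g \left(\frac{P}{g} + P g^{2}\right)$)
$-746 - C{\left(T{\left(-1,9 \right)},-35 + 19 \right)} = -746 - 9 \left(1 + \left(-35 + 19\right)^{3}\right) = -746 - 9 \left(1 + \left(-16\right)^{3}\right) = -746 - 9 \left(1 - 4096\right) = -746 - 9 \left(-4095\right) = -746 - -36855 = -746 + 36855 = 36109$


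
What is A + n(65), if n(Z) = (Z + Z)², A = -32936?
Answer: -16036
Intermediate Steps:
n(Z) = 4*Z² (n(Z) = (2*Z)² = 4*Z²)
A + n(65) = -32936 + 4*65² = -32936 + 4*4225 = -32936 + 16900 = -16036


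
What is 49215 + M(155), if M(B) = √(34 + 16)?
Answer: 49215 + 5*√2 ≈ 49222.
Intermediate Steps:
M(B) = 5*√2 (M(B) = √50 = 5*√2)
49215 + M(155) = 49215 + 5*√2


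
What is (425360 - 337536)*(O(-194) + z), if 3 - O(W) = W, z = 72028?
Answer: 6343088400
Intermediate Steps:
O(W) = 3 - W
(425360 - 337536)*(O(-194) + z) = (425360 - 337536)*((3 - 1*(-194)) + 72028) = 87824*((3 + 194) + 72028) = 87824*(197 + 72028) = 87824*72225 = 6343088400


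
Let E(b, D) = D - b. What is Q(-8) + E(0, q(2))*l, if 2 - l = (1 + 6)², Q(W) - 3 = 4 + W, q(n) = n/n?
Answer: -48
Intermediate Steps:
q(n) = 1
Q(W) = 7 + W (Q(W) = 3 + (4 + W) = 7 + W)
l = -47 (l = 2 - (1 + 6)² = 2 - 1*7² = 2 - 1*49 = 2 - 49 = -47)
Q(-8) + E(0, q(2))*l = (7 - 8) + (1 - 1*0)*(-47) = -1 + (1 + 0)*(-47) = -1 + 1*(-47) = -1 - 47 = -48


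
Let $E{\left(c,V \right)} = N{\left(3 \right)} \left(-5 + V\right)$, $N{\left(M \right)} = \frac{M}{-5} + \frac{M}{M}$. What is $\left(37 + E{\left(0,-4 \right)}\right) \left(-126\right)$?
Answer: $- \frac{21042}{5} \approx -4208.4$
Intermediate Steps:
$N{\left(M \right)} = 1 - \frac{M}{5}$ ($N{\left(M \right)} = M \left(- \frac{1}{5}\right) + 1 = - \frac{M}{5} + 1 = 1 - \frac{M}{5}$)
$E{\left(c,V \right)} = -2 + \frac{2 V}{5}$ ($E{\left(c,V \right)} = \left(1 - \frac{3}{5}\right) \left(-5 + V\right) = \frac{2 \left(-5 + V\right)}{5} = -2 + \frac{2 V}{5}$)
$\left(37 + E{\left(0,-4 \right)}\right) \left(-126\right) = \left(37 + \left(-2 + \frac{2}{5} \left(-4\right)\right)\right) \left(-126\right) = \left(37 - \frac{18}{5}\right) \left(-126\right) = \frac{167}{5} \left(-126\right) = - \frac{21042}{5}$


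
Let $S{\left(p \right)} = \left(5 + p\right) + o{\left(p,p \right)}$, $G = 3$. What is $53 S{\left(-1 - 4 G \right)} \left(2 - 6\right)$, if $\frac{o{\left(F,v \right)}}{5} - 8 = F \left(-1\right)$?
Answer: $-20564$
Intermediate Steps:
$o{\left(F,v \right)} = 40 - 5 F$ ($o{\left(F,v \right)} = 40 + 5 F \left(-1\right) = 40 + 5 \left(- F\right) = 40 - 5 F$)
$S{\left(p \right)} = 45 - 4 p$ ($S{\left(p \right)} = \left(5 + p\right) - \left(-40 + 5 p\right) = 45 - 4 p$)
$53 S{\left(-1 - 4 G \right)} \left(2 - 6\right) = 53 \left(45 - 4 \left(-1 - 12\right)\right) \left(2 - 6\right) = 53 \left(45 - 4 \left(-1 - 12\right)\right) \left(-4\right) = 53 \left(45 - -52\right) \left(-4\right) = 53 \left(45 + 52\right) \left(-4\right) = 53 \cdot 97 \left(-4\right) = 53 \left(-388\right) = -20564$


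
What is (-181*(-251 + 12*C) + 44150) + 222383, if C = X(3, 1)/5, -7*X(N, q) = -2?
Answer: 10914396/35 ≈ 3.1184e+5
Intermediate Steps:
X(N, q) = 2/7 (X(N, q) = -1/7*(-2) = 2/7)
C = 2/35 (C = (2/7)/5 = (2/7)*(1/5) = 2/35 ≈ 0.057143)
(-181*(-251 + 12*C) + 44150) + 222383 = (-181*(-251 + 12*(2/35)) + 44150) + 222383 = (-181*(-251 + 24/35) + 44150) + 222383 = (-181*(-8761/35) + 44150) + 222383 = (1585741/35 + 44150) + 222383 = 3130991/35 + 222383 = 10914396/35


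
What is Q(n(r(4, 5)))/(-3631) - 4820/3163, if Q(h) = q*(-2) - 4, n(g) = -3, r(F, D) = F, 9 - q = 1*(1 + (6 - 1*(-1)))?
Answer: -17482442/11484853 ≈ -1.5222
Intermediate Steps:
q = 1 (q = 9 - (1 + (6 - 1*(-1))) = 9 - (1 + (6 + 1)) = 9 - (1 + 7) = 9 - 8 = 1)
Q(h) = -6 (Q(h) = 1*(-2) - 4 = -2 - 4 = -6)
Q(n(r(4, 5)))/(-3631) - 4820/3163 = -6/(-3631) - 4820/3163 = -6*(-1/3631) - 4820*1/3163 = 6/3631 - 4820/3163 = -17482442/11484853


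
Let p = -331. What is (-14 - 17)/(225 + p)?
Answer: 31/106 ≈ 0.29245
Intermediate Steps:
(-14 - 17)/(225 + p) = (-14 - 17)/(225 - 331) = -31/(-106) = -31*(-1/106) = 31/106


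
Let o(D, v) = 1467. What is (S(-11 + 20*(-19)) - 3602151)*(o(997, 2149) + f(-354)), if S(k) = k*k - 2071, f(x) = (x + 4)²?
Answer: -427852389747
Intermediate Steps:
f(x) = (4 + x)²
S(k) = -2071 + k² (S(k) = k² - 2071 = -2071 + k²)
(S(-11 + 20*(-19)) - 3602151)*(o(997, 2149) + f(-354)) = ((-2071 + (-11 + 20*(-19))²) - 3602151)*(1467 + (4 - 354)²) = ((-2071 + (-11 - 380)²) - 3602151)*(1467 + (-350)²) = ((-2071 + (-391)²) - 3602151)*(1467 + 122500) = ((-2071 + 152881) - 3602151)*123967 = (150810 - 3602151)*123967 = -3451341*123967 = -427852389747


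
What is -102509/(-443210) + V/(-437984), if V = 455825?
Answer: -78564448197/97059444320 ≈ -0.80945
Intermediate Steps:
-102509/(-443210) + V/(-437984) = -102509/(-443210) + 455825/(-437984) = -102509*(-1/443210) + 455825*(-1/437984) = 102509/443210 - 455825/437984 = -78564448197/97059444320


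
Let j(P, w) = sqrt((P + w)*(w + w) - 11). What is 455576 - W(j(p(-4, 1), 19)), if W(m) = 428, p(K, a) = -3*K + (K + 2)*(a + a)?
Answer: 455148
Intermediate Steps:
p(K, a) = -3*K + 2*a*(2 + K) (p(K, a) = -3*K + (2 + K)*(2*a) = -3*K + 2*a*(2 + K))
j(P, w) = sqrt(-11 + 2*w*(P + w)) (j(P, w) = sqrt((P + w)*(2*w) - 11) = sqrt(2*w*(P + w) - 11) = sqrt(-11 + 2*w*(P + w)))
455576 - W(j(p(-4, 1), 19)) = 455576 - 1*428 = 455576 - 428 = 455148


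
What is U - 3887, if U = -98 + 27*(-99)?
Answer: -6658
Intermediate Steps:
U = -2771 (U = -98 - 2673 = -2771)
U - 3887 = -2771 - 3887 = -6658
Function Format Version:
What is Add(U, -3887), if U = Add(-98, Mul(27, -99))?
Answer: -6658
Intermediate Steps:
U = -2771 (U = Add(-98, -2673) = -2771)
Add(U, -3887) = Add(-2771, -3887) = -6658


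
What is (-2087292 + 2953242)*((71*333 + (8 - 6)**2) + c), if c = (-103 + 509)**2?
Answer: 163216853850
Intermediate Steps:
c = 164836 (c = 406**2 = 164836)
(-2087292 + 2953242)*((71*333 + (8 - 6)**2) + c) = (-2087292 + 2953242)*((71*333 + (8 - 6)**2) + 164836) = 865950*((23643 + 2**2) + 164836) = 865950*((23643 + 4) + 164836) = 865950*(23647 + 164836) = 865950*188483 = 163216853850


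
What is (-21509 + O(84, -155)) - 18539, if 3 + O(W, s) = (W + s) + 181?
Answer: -39941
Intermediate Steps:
O(W, s) = 178 + W + s (O(W, s) = -3 + ((W + s) + 181) = -3 + (181 + W + s) = 178 + W + s)
(-21509 + O(84, -155)) - 18539 = (-21509 + (178 + 84 - 155)) - 18539 = (-21509 + 107) - 18539 = -21402 - 18539 = -39941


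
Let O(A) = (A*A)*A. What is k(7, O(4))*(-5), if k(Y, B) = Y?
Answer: -35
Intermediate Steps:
O(A) = A³ (O(A) = A²*A = A³)
k(7, O(4))*(-5) = 7*(-5) = -35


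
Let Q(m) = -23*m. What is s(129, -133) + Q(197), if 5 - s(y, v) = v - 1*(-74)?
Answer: -4467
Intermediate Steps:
s(y, v) = -69 - v (s(y, v) = 5 - (v - 1*(-74)) = 5 - (v + 74) = 5 - (74 + v) = 5 + (-74 - v) = -69 - v)
s(129, -133) + Q(197) = (-69 - 1*(-133)) - 23*197 = (-69 + 133) - 4531 = 64 - 4531 = -4467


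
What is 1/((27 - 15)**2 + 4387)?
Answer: 1/4531 ≈ 0.00022070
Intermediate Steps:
1/((27 - 15)**2 + 4387) = 1/(12**2 + 4387) = 1/(144 + 4387) = 1/4531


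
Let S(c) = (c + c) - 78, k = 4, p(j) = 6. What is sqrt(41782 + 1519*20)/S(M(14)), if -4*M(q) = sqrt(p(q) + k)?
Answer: -468*sqrt(8018)/12163 + 6*sqrt(20045)/12163 ≈ -3.3755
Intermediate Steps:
M(q) = -sqrt(10)/4 (M(q) = -sqrt(6 + 4)/4 = -sqrt(10)/4)
S(c) = -78 + 2*c (S(c) = 2*c - 78 = -78 + 2*c)
sqrt(41782 + 1519*20)/S(M(14)) = sqrt(41782 + 1519*20)/(-78 + 2*(-sqrt(10)/4)) = sqrt(41782 + 30380)/(-78 - sqrt(10)/2) = sqrt(72162)/(-78 - sqrt(10)/2) = (3*sqrt(8018))/(-78 - sqrt(10)/2) = 3*sqrt(8018)/(-78 - sqrt(10)/2)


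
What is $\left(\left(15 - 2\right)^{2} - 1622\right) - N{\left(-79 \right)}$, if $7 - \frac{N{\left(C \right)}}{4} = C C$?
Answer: $23483$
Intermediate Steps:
$N{\left(C \right)} = 28 - 4 C^{2}$ ($N{\left(C \right)} = 28 - 4 C C = 28 - 4 C^{2}$)
$\left(\left(15 - 2\right)^{2} - 1622\right) - N{\left(-79 \right)} = \left(\left(15 - 2\right)^{2} - 1622\right) - \left(28 - 4 \left(-79\right)^{2}\right) = \left(13^{2} - 1622\right) - \left(28 - 24964\right) = \left(169 - 1622\right) - \left(28 - 24964\right) = -1453 - -24936 = -1453 + 24936 = 23483$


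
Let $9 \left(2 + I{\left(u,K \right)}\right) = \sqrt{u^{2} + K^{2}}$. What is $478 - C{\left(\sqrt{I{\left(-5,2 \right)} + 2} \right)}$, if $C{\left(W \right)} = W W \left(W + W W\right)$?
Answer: $\frac{38689}{81} - \frac{29^{\frac{3}{4}}}{27} \approx 477.18$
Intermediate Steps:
$I{\left(u,K \right)} = -2 + \frac{\sqrt{K^{2} + u^{2}}}{9}$ ($I{\left(u,K \right)} = -2 + \frac{\sqrt{u^{2} + K^{2}}}{9} = -2 + \frac{\sqrt{K^{2} + u^{2}}}{9}$)
$C{\left(W \right)} = W^{2} \left(W + W^{2}\right)$
$478 - C{\left(\sqrt{I{\left(-5,2 \right)} + 2} \right)} = 478 - \left(\sqrt{\left(-2 + \frac{\sqrt{2^{2} + \left(-5\right)^{2}}}{9}\right) + 2}\right)^{3} \left(1 + \sqrt{\left(-2 + \frac{\sqrt{2^{2} + \left(-5\right)^{2}}}{9}\right) + 2}\right) = 478 - \left(\sqrt{\left(-2 + \frac{\sqrt{4 + 25}}{9}\right) + 2}\right)^{3} \left(1 + \sqrt{\left(-2 + \frac{\sqrt{4 + 25}}{9}\right) + 2}\right) = 478 - \left(\sqrt{\left(-2 + \frac{\sqrt{29}}{9}\right) + 2}\right)^{3} \left(1 + \sqrt{\left(-2 + \frac{\sqrt{29}}{9}\right) + 2}\right) = 478 - \left(\sqrt{\frac{\sqrt{29}}{9}}\right)^{3} \left(1 + \sqrt{\frac{\sqrt{29}}{9}}\right) = 478 - \left(\frac{\sqrt[4]{29}}{3}\right)^{3} \left(1 + \frac{\sqrt[4]{29}}{3}\right) = 478 - \frac{29^{\frac{3}{4}}}{27} \left(1 + \frac{\sqrt[4]{29}}{3}\right) = 478 - \frac{29^{\frac{3}{4}} \left(1 + \frac{\sqrt[4]{29}}{3}\right)}{27}$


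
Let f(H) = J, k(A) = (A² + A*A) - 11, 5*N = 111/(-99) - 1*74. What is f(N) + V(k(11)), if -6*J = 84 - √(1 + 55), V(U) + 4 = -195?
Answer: -213 + √14/3 ≈ -211.75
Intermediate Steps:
N = -2479/165 (N = (111/(-99) - 1*74)/5 = (111*(-1/99) - 74)/5 = (-37/33 - 74)/5 = (⅕)*(-2479/33) = -2479/165 ≈ -15.024)
k(A) = -11 + 2*A² (k(A) = (A² + A²) - 11 = 2*A² - 11 = -11 + 2*A²)
V(U) = -199 (V(U) = -4 - 195 = -199)
J = -14 + √14/3 (J = -(84 - √(1 + 55))/6 = -(84 - √56)/6 = -(84 - 2*√14)/6 = -14 + √14/3 ≈ -12.753)
f(H) = -14 + √14/3
f(N) + V(k(11)) = (-14 + √14/3) - 199 = -213 + √14/3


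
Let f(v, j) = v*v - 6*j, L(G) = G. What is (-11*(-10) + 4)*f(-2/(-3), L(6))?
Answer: -12160/3 ≈ -4053.3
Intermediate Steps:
f(v, j) = v**2 - 6*j
(-11*(-10) + 4)*f(-2/(-3), L(6)) = (-11*(-10) + 4)*((-2/(-3))**2 - 6*6) = (110 + 4)*((-2*(-1/3))**2 - 36) = 114*((2/3)**2 - 36) = 114*(4/9 - 36) = 114*(-320/9) = -12160/3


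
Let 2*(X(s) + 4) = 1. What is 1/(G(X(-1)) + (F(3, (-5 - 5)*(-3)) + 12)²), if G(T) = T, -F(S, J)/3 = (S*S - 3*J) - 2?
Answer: 2/136235 ≈ 1.4681e-5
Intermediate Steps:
F(S, J) = 6 - 3*S² + 9*J (F(S, J) = -3*((S*S - 3*J) - 2) = -3*((S² - 3*J) - 2) = -3*(-2 + S² - 3*J) = 6 - 3*S² + 9*J)
X(s) = -7/2 (X(s) = -4 + (½)*1 = -4 + ½ = -7/2)
1/(G(X(-1)) + (F(3, (-5 - 5)*(-3)) + 12)²) = 1/(-7/2 + ((6 - 3*3² + 9*((-5 - 5)*(-3))) + 12)²) = 1/(-7/2 + ((6 - 3*9 + 9*(-10*(-3))) + 12)²) = 1/(-7/2 + ((6 - 27 + 9*30) + 12)²) = 1/(-7/2 + ((6 - 27 + 270) + 12)²) = 1/(-7/2 + (249 + 12)²) = 1/(-7/2 + 261²) = 1/(-7/2 + 68121) = 1/(136235/2) = 2/136235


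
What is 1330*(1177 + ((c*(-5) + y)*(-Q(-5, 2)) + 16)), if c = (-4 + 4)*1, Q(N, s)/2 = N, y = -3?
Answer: 1546790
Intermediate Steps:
Q(N, s) = 2*N
c = 0 (c = 0*1 = 0)
1330*(1177 + ((c*(-5) + y)*(-Q(-5, 2)) + 16)) = 1330*(1177 + ((0*(-5) - 3)*(-2*(-5)) + 16)) = 1330*(1177 + ((0 - 3)*(-1*(-10)) + 16)) = 1330*(1177 + (-3*10 + 16)) = 1330*(1177 + (-30 + 16)) = 1330*(1177 - 14) = 1330*1163 = 1546790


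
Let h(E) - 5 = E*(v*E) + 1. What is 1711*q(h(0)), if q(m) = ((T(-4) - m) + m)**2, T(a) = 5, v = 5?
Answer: 42775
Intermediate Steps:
h(E) = 6 + 5*E**2 (h(E) = 5 + (E*(5*E) + 1) = 5 + (5*E**2 + 1) = 5 + (1 + 5*E**2) = 6 + 5*E**2)
q(m) = 25 (q(m) = ((5 - m) + m)**2 = 5**2 = 25)
1711*q(h(0)) = 1711*25 = 42775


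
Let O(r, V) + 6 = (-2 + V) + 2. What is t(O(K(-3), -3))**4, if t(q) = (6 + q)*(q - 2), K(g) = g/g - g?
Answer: 1185921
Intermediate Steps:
K(g) = 1 - g
O(r, V) = -6 + V (O(r, V) = -6 + ((-2 + V) + 2) = -6 + V)
t(q) = (-2 + q)*(6 + q) (t(q) = (6 + q)*(-2 + q) = (-2 + q)*(6 + q))
t(O(K(-3), -3))**4 = (-12 + (-6 - 3)**2 + 4*(-6 - 3))**4 = (-12 + (-9)**2 + 4*(-9))**4 = (-12 + 81 - 36)**4 = 33**4 = 1185921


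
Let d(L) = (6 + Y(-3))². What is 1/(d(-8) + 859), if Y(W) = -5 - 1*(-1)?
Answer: 1/863 ≈ 0.0011587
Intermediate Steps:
Y(W) = -4 (Y(W) = -5 + 1 = -4)
d(L) = 4 (d(L) = (6 - 4)² = 2² = 4)
1/(d(-8) + 859) = 1/(4 + 859) = 1/863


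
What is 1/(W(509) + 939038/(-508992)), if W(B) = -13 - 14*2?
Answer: -254496/10903855 ≈ -0.023340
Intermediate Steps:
W(B) = -41 (W(B) = -13 - 28 = -41)
1/(W(509) + 939038/(-508992)) = 1/(-41 + 939038/(-508992)) = 1/(-41 + 939038*(-1/508992)) = 1/(-41 - 469519/254496) = 1/(-10903855/254496) = -254496/10903855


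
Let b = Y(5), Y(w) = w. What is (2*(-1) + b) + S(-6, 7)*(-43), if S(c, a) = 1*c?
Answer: 261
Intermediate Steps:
b = 5
S(c, a) = c
(2*(-1) + b) + S(-6, 7)*(-43) = (2*(-1) + 5) - 6*(-43) = (-2 + 5) + 258 = 3 + 258 = 261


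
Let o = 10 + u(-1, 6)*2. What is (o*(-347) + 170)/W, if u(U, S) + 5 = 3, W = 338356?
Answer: -478/84589 ≈ -0.0056509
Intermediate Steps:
u(U, S) = -2 (u(U, S) = -5 + 3 = -2)
o = 6 (o = 10 - 2*2 = 10 - 4 = 6)
(o*(-347) + 170)/W = (6*(-347) + 170)/338356 = (-2082 + 170)*(1/338356) = -1912*1/338356 = -478/84589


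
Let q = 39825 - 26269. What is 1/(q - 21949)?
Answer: -1/8393 ≈ -0.00011915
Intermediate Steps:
q = 13556
1/(q - 21949) = 1/(13556 - 21949) = 1/(-8393) = -1/8393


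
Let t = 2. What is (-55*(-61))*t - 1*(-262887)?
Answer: 269597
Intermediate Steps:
(-55*(-61))*t - 1*(-262887) = -55*(-61)*2 - 1*(-262887) = 3355*2 + 262887 = 6710 + 262887 = 269597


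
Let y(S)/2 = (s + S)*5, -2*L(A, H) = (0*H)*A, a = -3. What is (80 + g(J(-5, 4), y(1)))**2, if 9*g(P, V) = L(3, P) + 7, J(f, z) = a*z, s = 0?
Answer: 528529/81 ≈ 6525.0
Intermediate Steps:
J(f, z) = -3*z
L(A, H) = 0 (L(A, H) = -0*H*A/2 = -0*A = -1/2*0 = 0)
y(S) = 10*S (y(S) = 2*((0 + S)*5) = 2*(S*5) = 2*(5*S) = 10*S)
g(P, V) = 7/9 (g(P, V) = (0 + 7)/9 = (1/9)*7 = 7/9)
(80 + g(J(-5, 4), y(1)))**2 = (80 + 7/9)**2 = (727/9)**2 = 528529/81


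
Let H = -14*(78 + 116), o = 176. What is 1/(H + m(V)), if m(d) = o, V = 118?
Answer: -1/2540 ≈ -0.00039370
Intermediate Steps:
m(d) = 176
H = -2716 (H = -14*194 = -2716)
1/(H + m(V)) = 1/(-2716 + 176) = 1/(-2540) = -1/2540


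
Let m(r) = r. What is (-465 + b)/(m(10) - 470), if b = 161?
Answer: 76/115 ≈ 0.66087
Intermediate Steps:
(-465 + b)/(m(10) - 470) = (-465 + 161)/(10 - 470) = -304/(-460) = -304*(-1/460) = 76/115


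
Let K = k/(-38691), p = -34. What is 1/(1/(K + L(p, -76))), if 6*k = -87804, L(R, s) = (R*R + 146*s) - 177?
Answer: -14497119/1433 ≈ -10117.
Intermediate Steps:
L(R, s) = -177 + R² + 146*s (L(R, s) = (R² + 146*s) - 177 = -177 + R² + 146*s)
k = -14634 (k = (⅙)*(-87804) = -14634)
K = 542/1433 (K = -14634/(-38691) = -14634*(-1/38691) = 542/1433 ≈ 0.37823)
1/(1/(K + L(p, -76))) = 1/(1/(542/1433 + (-177 + (-34)² + 146*(-76)))) = 1/(1/(542/1433 + (-177 + 1156 - 11096))) = 1/(1/(542/1433 - 10117)) = 1/(1/(-14497119/1433)) = 1/(-1433/14497119) = -14497119/1433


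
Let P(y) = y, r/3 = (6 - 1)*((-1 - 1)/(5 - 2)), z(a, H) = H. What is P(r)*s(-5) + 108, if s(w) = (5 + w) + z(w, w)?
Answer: 158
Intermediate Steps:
r = -10 (r = 3*((6 - 1)*((-1 - 1)/(5 - 2))) = 3*(5*(-2/3)) = 3*(-10/3) = -10)
s(w) = 5 + 2*w (s(w) = (5 + w) + w = 5 + 2*w)
P(r)*s(-5) + 108 = -10*(5 + 2*(-5)) + 108 = -10*(5 - 10) + 108 = -10*(-5) + 108 = 50 + 108 = 158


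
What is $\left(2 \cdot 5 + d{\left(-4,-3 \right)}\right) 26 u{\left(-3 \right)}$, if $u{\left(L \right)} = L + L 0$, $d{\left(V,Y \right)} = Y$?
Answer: $-546$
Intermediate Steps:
$u{\left(L \right)} = L$ ($u{\left(L \right)} = L + 0 = L$)
$\left(2 \cdot 5 + d{\left(-4,-3 \right)}\right) 26 u{\left(-3 \right)} = \left(2 \cdot 5 - 3\right) 26 \left(-3\right) = \left(10 - 3\right) 26 \left(-3\right) = 7 \cdot 26 \left(-3\right) = 182 \left(-3\right) = -546$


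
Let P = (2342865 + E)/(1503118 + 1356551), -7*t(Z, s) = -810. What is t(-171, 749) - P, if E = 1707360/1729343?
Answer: 27056945628455/235492788927 ≈ 114.90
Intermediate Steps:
t(Z, s) = 810/7 (t(Z, s) = -⅐*(-810) = 810/7)
E = 1707360/1729343 (E = 1707360*(1/1729343) = 1707360/1729343 ≈ 0.98729)
P = 1350539631685/1648449522489 (P = (2342865 + 1707360/1729343)/(1503118 + 1356551) = (4051618895055/1729343)/2859669 = (4051618895055/1729343)*(1/2859669) = 1350539631685/1648449522489 ≈ 0.81928)
t(-171, 749) - P = 810/7 - 1*1350539631685/1648449522489 = 810/7 - 1350539631685/1648449522489 = 27056945628455/235492788927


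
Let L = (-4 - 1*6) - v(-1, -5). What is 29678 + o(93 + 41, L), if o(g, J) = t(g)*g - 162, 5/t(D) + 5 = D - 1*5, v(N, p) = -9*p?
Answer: 1830327/62 ≈ 29521.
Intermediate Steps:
t(D) = 5/(-10 + D) (t(D) = 5/(-5 + (D - 1*5)) = 5/(-5 + (D - 5)) = 5/(-5 + (-5 + D)) = 5/(-10 + D))
L = -55 (L = (-4 - 1*6) - (-9)*(-5) = (-4 - 6) - 1*45 = -10 - 45 = -55)
o(g, J) = -162 + 5*g/(-10 + g) (o(g, J) = (5/(-10 + g))*g - 162 = 5*g/(-10 + g) - 162 = -162 + 5*g/(-10 + g))
29678 + o(93 + 41, L) = 29678 + (1620 - 157*(93 + 41))/(-10 + (93 + 41)) = 29678 + (1620 - 157*134)/(-10 + 134) = 29678 + (1620 - 21038)/124 = 29678 + (1/124)*(-19418) = 29678 - 9709/62 = 1830327/62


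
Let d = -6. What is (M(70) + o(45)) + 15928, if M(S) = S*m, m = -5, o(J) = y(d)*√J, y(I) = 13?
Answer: 15578 + 39*√5 ≈ 15665.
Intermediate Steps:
o(J) = 13*√J
M(S) = -5*S (M(S) = S*(-5) = -5*S)
(M(70) + o(45)) + 15928 = (-5*70 + 13*√45) + 15928 = (-350 + 13*(3*√5)) + 15928 = (-350 + 39*√5) + 15928 = 15578 + 39*√5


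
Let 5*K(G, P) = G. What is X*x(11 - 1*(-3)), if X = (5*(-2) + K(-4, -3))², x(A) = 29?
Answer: 84564/25 ≈ 3382.6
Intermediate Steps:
K(G, P) = G/5
X = 2916/25 (X = (5*(-2) + (⅕)*(-4))² = (-10 - ⅘)² = (-54/5)² = 2916/25 ≈ 116.64)
X*x(11 - 1*(-3)) = (2916/25)*29 = 84564/25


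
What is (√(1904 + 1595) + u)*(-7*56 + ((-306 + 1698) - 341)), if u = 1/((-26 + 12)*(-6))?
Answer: 659/84 + 659*√3499 ≈ 38989.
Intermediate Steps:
u = 1/84 (u = 1/(-14*(-6)) = 1/84 ≈ 0.011905)
(√(1904 + 1595) + u)*(-7*56 + ((-306 + 1698) - 341)) = (√(1904 + 1595) + 1/84)*(-7*56 + ((-306 + 1698) - 341)) = (√3499 + 1/84)*(-392 + (1392 - 341)) = (1/84 + √3499)*(-392 + 1051) = (1/84 + √3499)*659 = 659/84 + 659*√3499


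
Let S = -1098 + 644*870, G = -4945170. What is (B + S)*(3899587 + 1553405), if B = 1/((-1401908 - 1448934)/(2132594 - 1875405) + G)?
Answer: 969533102160920217010320/317961544493 ≈ 3.0492e+12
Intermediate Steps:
B = -257189/1271846177972 (B = 1/((-1401908 - 1448934)/(2132594 - 1875405) - 4945170) = 1/(-2850842/257189 - 4945170) = 1/(-1271846177972/257189) = -257189/1271846177972 ≈ -2.0222e-7)
S = 559182 (S = -1098 + 560280 = 559182)
(B + S)*(3899587 + 1553405) = (-257189/1271846177972 + 559182)*(3899587 + 1553405) = (711193489490481715/1271846177972)*5452992 = 969533102160920217010320/317961544493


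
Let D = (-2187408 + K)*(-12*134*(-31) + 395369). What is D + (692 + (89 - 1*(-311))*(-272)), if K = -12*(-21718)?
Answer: -857840661972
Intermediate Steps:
K = 260616
D = -857840553864 (D = (-2187408 + 260616)*(-12*134*(-31) + 395369) = -1926792*(-1608*(-31) + 395369) = -1926792*(49848 + 395369) = -1926792*445217 = -857840553864)
D + (692 + (89 - 1*(-311))*(-272)) = -857840553864 + (692 + (89 - 1*(-311))*(-272)) = -857840553864 + (692 + (89 + 311)*(-272)) = -857840553864 + (692 + 400*(-272)) = -857840553864 + (692 - 108800) = -857840553864 - 108108 = -857840661972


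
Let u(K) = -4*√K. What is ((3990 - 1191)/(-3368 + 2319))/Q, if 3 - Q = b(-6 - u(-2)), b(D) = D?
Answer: -25191/118537 - 11196*I*√2/118537 ≈ -0.21252 - 0.13357*I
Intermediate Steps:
Q = 9 - 4*I*√2 (Q = 3 - (-6 - (-4)*√(-2)) = 3 - (-6 - (-4)*I*√2) = 3 - (-6 + 4*I*√2) = 3 + (6 - 4*I*√2) = 9 - 4*I*√2 ≈ 9.0 - 5.6569*I)
((3990 - 1191)/(-3368 + 2319))/Q = ((3990 - 1191)/(-3368 + 2319))/(9 - 4*I*√2) = (2799/(-1049))/(9 - 4*I*√2) = (2799*(-1/1049))/(9 - 4*I*√2) = -2799/(1049*(9 - 4*I*√2))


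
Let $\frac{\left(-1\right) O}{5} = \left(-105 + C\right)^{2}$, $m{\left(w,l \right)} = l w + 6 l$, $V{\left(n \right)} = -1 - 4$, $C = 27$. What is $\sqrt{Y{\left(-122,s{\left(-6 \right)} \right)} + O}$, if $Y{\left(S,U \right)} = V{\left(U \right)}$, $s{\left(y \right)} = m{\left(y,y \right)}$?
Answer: $5 i \sqrt{1217} \approx 174.43 i$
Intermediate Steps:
$V{\left(n \right)} = -5$ ($V{\left(n \right)} = -1 - 4 = -5$)
$m{\left(w,l \right)} = 6 l + l w$
$s{\left(y \right)} = y \left(6 + y\right)$
$Y{\left(S,U \right)} = -5$
$O = -30420$ ($O = - 5 \left(-105 + 27\right)^{2} = - 5 \left(-78\right)^{2} = \left(-5\right) 6084 = -30420$)
$\sqrt{Y{\left(-122,s{\left(-6 \right)} \right)} + O} = \sqrt{-5 - 30420} = \sqrt{-30425} = 5 i \sqrt{1217}$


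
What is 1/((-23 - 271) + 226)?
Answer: -1/68 ≈ -0.014706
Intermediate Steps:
1/((-23 - 271) + 226) = 1/(-294 + 226) = 1/(-68) = -1/68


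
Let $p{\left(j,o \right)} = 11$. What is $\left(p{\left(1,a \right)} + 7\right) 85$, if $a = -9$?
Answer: $1530$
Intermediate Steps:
$\left(p{\left(1,a \right)} + 7\right) 85 = \left(11 + 7\right) 85 = 18 \cdot 85 = 1530$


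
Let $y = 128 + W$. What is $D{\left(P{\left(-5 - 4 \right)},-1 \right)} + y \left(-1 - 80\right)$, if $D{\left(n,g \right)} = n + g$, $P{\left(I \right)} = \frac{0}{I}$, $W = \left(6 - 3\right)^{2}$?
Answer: $-11098$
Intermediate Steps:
$W = 9$ ($W = 3^{2} = 9$)
$P{\left(I \right)} = 0$
$y = 137$ ($y = 128 + 9 = 137$)
$D{\left(n,g \right)} = g + n$
$D{\left(P{\left(-5 - 4 \right)},-1 \right)} + y \left(-1 - 80\right) = \left(-1 + 0\right) + 137 \left(-1 - 80\right) = -1 + 137 \left(-1 - 80\right) = -1 + 137 \left(-81\right) = -1 - 11097 = -11098$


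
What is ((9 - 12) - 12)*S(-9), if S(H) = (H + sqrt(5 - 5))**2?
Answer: -1215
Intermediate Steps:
S(H) = H**2 (S(H) = (H + sqrt(0))**2 = (H + 0)**2 = H**2)
((9 - 12) - 12)*S(-9) = ((9 - 12) - 12)*(-9)**2 = (-3 - 12)*81 = -15*81 = -1215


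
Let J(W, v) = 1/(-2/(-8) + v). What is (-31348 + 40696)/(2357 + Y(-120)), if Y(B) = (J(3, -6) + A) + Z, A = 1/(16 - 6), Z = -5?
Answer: 2150040/540943 ≈ 3.9746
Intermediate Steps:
A = ⅒ (A = 1/10 = ⅒ ≈ 0.10000)
J(W, v) = 1/(¼ + v) (J(W, v) = 1/(-2*(-⅛) + v) = 1/(¼ + v))
Y(B) = -1167/230 (Y(B) = (4/(1 + 4*(-6)) + ⅒) - 5 = (4/(1 - 24) + ⅒) - 5 = (4/(-23) + ⅒) - 5 = (4*(-1/23) + ⅒) - 5 = (-4/23 + ⅒) - 5 = -17/230 - 5 = -1167/230)
(-31348 + 40696)/(2357 + Y(-120)) = (-31348 + 40696)/(2357 - 1167/230) = 9348/(540943/230) = 9348*(230/540943) = 2150040/540943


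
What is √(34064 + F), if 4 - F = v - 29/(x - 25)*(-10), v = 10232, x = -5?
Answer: √214611/3 ≈ 154.42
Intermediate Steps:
F = -30655/3 (F = 4 - (10232 - 29/(-5 - 25)*(-10)) = 4 - (10232 - 29/(-30)*(-10)) = 4 - (10232 - 29*(-1/30)*(-10)) = 4 - (10232 + (29/30)*(-10)) = 4 - (10232 - 29/3) = 4 - 1*30667/3 = 4 - 30667/3 = -30655/3 ≈ -10218.)
√(34064 + F) = √(34064 - 30655/3) = √(71537/3) = √214611/3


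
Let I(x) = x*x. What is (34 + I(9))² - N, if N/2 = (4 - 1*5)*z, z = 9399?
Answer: 32023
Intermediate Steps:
I(x) = x²
N = -18798 (N = 2*((4 - 1*5)*9399) = 2*((4 - 5)*9399) = 2*(-1*9399) = 2*(-9399) = -18798)
(34 + I(9))² - N = (34 + 9²)² - 1*(-18798) = (34 + 81)² + 18798 = 115² + 18798 = 13225 + 18798 = 32023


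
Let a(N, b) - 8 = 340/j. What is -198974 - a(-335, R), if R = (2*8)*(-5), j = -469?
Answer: -93322218/469 ≈ -1.9898e+5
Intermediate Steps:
R = -80 (R = 16*(-5) = -80)
a(N, b) = 3412/469 (a(N, b) = 8 + 340/(-469) = 8 + 340*(-1/469) = 8 - 340/469 = 3412/469)
-198974 - a(-335, R) = -198974 - 1*3412/469 = -198974 - 3412/469 = -93322218/469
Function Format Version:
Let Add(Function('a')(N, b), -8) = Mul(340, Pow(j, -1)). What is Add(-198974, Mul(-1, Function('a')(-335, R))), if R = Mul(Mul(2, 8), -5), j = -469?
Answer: Rational(-93322218, 469) ≈ -1.9898e+5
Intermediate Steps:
R = -80 (R = Mul(16, -5) = -80)
Function('a')(N, b) = Rational(3412, 469) (Function('a')(N, b) = Add(8, Mul(340, Pow(-469, -1))) = Add(8, Mul(340, Rational(-1, 469))) = Add(8, Rational(-340, 469)) = Rational(3412, 469))
Add(-198974, Mul(-1, Function('a')(-335, R))) = Add(-198974, Mul(-1, Rational(3412, 469))) = Add(-198974, Rational(-3412, 469)) = Rational(-93322218, 469)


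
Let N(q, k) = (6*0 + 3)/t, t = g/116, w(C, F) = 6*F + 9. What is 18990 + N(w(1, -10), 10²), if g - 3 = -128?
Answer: 2373402/125 ≈ 18987.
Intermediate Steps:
g = -125 (g = 3 - 128 = -125)
w(C, F) = 9 + 6*F
t = -125/116 ≈ -1.0776
N(q, k) = -348/125 (N(q, k) = (6*0 + 3)/(-125/116) = (0 + 3)*(-116/125) = 3*(-116/125) = -348/125)
18990 + N(w(1, -10), 10²) = 18990 - 348/125 = 2373402/125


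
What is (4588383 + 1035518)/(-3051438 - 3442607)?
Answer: -5623901/6494045 ≈ -0.86601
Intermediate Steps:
(4588383 + 1035518)/(-3051438 - 3442607) = 5623901/(-6494045) = 5623901*(-1/6494045) = -5623901/6494045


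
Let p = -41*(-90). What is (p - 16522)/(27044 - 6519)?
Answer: -12832/20525 ≈ -0.62519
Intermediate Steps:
p = 3690
(p - 16522)/(27044 - 6519) = (3690 - 16522)/(27044 - 6519) = -12832/20525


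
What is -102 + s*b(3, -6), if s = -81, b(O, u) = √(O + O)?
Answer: -102 - 81*√6 ≈ -300.41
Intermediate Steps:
b(O, u) = √2*√O (b(O, u) = √(2*O) = √2*√O)
-102 + s*b(3, -6) = -102 - 81*√2*√3 = -102 - 81*√6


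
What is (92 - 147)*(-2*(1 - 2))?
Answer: -110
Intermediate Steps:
(92 - 147)*(-2*(1 - 2)) = -(-110)*(-1) = -55*2 = -110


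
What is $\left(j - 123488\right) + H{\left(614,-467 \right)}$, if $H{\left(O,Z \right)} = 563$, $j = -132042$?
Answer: $-254967$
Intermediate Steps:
$\left(j - 123488\right) + H{\left(614,-467 \right)} = \left(-132042 - 123488\right) + 563 = -255530 + 563 = -254967$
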